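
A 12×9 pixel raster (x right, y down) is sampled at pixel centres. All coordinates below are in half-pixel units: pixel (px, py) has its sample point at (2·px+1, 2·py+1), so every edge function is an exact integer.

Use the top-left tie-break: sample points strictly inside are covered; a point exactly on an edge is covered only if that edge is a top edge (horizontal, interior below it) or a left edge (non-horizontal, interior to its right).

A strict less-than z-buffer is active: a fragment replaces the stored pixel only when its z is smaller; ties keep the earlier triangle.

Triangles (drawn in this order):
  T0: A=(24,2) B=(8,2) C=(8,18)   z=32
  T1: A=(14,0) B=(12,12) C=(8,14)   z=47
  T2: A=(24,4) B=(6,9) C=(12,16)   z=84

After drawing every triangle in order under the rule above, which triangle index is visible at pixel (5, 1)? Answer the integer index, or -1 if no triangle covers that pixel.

T0:
  2·area = 256  (B↔C swapped to make it positive)
  edge (24, 2)→(8, 18): d=(-16,16) right/bottom  bias=-1
  edge (8, 18)→(8, 2): d=(0,-16) top-left  bias=+0
  edge (8, 2)→(24, 2): d=(16,0) top-left  bias=+0
    (4,1)@(9, 3): e=[224,16,16] → #
    (5,1)@(11, 3): e=[192,48,16] → #
    (6,1)@(13, 3): e=[160,80,16] → #
    (7,1)@(15, 3): e=[128,112,16] → #
    (8,1)@(17, 3): e=[96,144,16] → #
    (9,1)@(19, 3): e=[64,176,16] → #
    (10,1)@(21, 3): e=[32,208,16] → #
    (11,1)@(23, 3): e=[0,240,16] → ·  [on edge]
    (4,2)@(9, 5): e=[192,16,48] → #
    (10,2)@(21, 5): e=[0,208,48] → ·  [on edge]
    (4,3)@(9, 7): e=[160,16,80] → #
    (9,3)@(19, 7): e=[0,176,80] → ·  [on edge]
    (8,4)@(17, 9): e=[0,144,112] → ·  [on edge]
    (7,5)@(15, 11): e=[0,112,144] → ·  [on edge]
    (6,6)@(13, 13): e=[0,80,176] → ·  [on edge]
    (5,7)@(11, 15): e=[0,48,208] → ·  [on edge]
    (4,8)@(9, 17): e=[0,16,240] → ·  [on edge]
  covered (28 px):
    · · · · · · · · · · · ·
    · · · · # # # # # # # ·
    · · · · # # # # # # · ·
    · · · · # # # # # · · ·
    · · · · # # # # · · · ·
    · · · · # # # · · · · ·
    · · · · # # · · · · · ·
    · · · · # · · · · · · ·
    · · · · · · · · · · · ·
T1:
  2·area = 44
  edge (14, 0)→(12, 12): d=(-2,12) right/bottom  bias=-1
  edge (12, 12)→(8, 14): d=(-4,2) right/bottom  bias=-1
  edge (8, 14)→(14, 0): d=(6,-14) top-left  bias=+0
    (6,1)@(13, 3): e=[6,34,4] → #
    (7,1)@(15, 3): e=[-18,30,32] → ·
    (6,2)@(13, 5): e=[2,26,16] → #
    (7,2)@(15, 5): e=[-22,22,44] → ·
    (5,3)@(11, 7): e=[22,22,0] → #  [on edge]
    (6,3)@(13, 7): e=[-2,18,28] → ·
    (5,4)@(11, 9): e=[18,14,12] → #
    (6,4)@(13, 9): e=[-6,10,40] → ·
    (5,5)@(11, 11): e=[14,6,24] → #
    (6,5)@(13, 11): e=[-10,2,52] → ·
    (4,6)@(9, 13): e=[34,2,8] → #
    (5,6)@(11, 13): e=[10,-2,36] → ·
  covered (6 px):
    · · · · · · · · · · · ·
    · · · · · · # · · · · ·
    · · · · · · # · · · · ·
    · · · · · # · · · · · ·
    · · · · · # · · · · · ·
    · · · · · # · · · · · ·
    · · · · # · · · · · · ·
    · · · · · · · · · · · ·
    · · · · · · · · · · · ·
T2:
  2·area = 156  (B↔C swapped to make it positive)
  edge (24, 4)→(12, 16): d=(-12,12) right/bottom  bias=-1
  edge (12, 16)→(6, 9): d=(-6,-7) top-left  bias=+0
  edge (6, 9)→(24, 4): d=(18,-5) top-left  bias=+0
    (10,2)@(21, 5): e=[24,129,3] → #
    (11,2)@(23, 5): e=[0,143,13] → ·  [on edge]
    (7,3)@(15, 7): e=[72,75,9] → #
    (8,3)@(17, 7): e=[48,89,19] → #
    (9,3)@(19, 7): e=[24,103,29] → #
    (10,3)@(21, 7): e=[0,117,39] → ·  [on edge]
    (3,4)@(7, 9): e=[144,7,5] → #
    (4,4)@(9, 9): e=[120,21,15] → #
    (5,4)@(11, 9): e=[96,35,25] → #
    (6,4)@(13, 9): e=[72,49,35] → #
    (9,4)@(19, 9): e=[0,91,65] → ·  [on edge]
    (3,5)@(7, 11): e=[120,-5,41] → ·
    (8,5)@(17, 11): e=[0,65,91] → ·  [on edge]
    (7,6)@(15, 13): e=[0,39,117] → ·  [on edge]
    (6,7)@(13, 15): e=[0,13,143] → ·  [on edge]
    (5,8)@(11, 17): e=[0,-13,169] → ·  [on edge]
  covered (16 px):
    · · · · · · · · · · · ·
    · · · · · · · · · · · ·
    · · · · · · · · · · # ·
    · · · · · · · # # # · ·
    · · · # # # # # # · · ·
    · · · · # # # # · · · ·
    · · · · · # # · · · · ·
    · · · · · · · · · · · ·
    · · · · · · · · · · · ·

Z-buffer (winner per pixel, '.' = empty):
  . . . . . . . . . . . .
  . . . . 0 0 0 0 0 0 0 .
  . . . . 0 0 0 0 0 0 2 .
  . . . . 0 0 0 0 0 2 . .
  . . . 2 0 0 0 0 2 . . .
  . . . . 0 0 0 2 . . . .
  . . . . 0 0 2 . . . . .
  . . . . 0 . . . . . . .
  . . . . . . . . . . . .

Final: 0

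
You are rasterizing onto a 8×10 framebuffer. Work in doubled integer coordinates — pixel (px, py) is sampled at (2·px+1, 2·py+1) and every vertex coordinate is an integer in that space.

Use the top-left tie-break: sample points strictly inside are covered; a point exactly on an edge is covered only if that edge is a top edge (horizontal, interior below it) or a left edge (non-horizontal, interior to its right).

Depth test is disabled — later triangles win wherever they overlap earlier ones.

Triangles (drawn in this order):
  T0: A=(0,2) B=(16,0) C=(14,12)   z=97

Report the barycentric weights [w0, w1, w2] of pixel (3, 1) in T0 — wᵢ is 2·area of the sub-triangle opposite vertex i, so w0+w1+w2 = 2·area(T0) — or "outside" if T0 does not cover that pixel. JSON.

T0:
  2·area = 188
  edge (0, 2)→(16, 0): d=(16,-2) top-left  bias=+0
  edge (16, 0)→(14, 12): d=(-2,12) right/bottom  bias=-1
  edge (14, 12)→(0, 2): d=(-14,-10) top-left  bias=+0
    (4,0)@(9, 1): e=[2,82,104] → █
    (5,0)@(11, 1): e=[6,58,124] → █
    (6,0)@(13, 1): e=[10,34,144] → █
    (7,0)@(15, 1): e=[14,10,164] → █
    (1,1)@(3, 3): e=[22,150,16] → █
    (2,1)@(5, 3): e=[26,126,36] → █
    (3,1)@(7, 3): e=[30,102,56] → █
    (1,2)@(3, 5): e=[54,146,-12] → ·
    (2,2)@(5, 5): e=[58,122,8] → █
    (2,3)@(5, 7): e=[90,118,-20] → ·
    (3,3)@(7, 7): e=[94,94,0] → █  [on edge]
    (7,3)@(15, 7): e=[110,-2,80] → ·
  covered (24 px):
    · · · · █ █ █ █
    · █ █ █ █ █ █ █
    · · █ █ █ █ █ █
    · · · █ █ █ █ ·
    · · · · · █ █ ·
    · · · · · · █ ·
    · · · · · · · ·
    · · · · · · · ·
    · · · · · · · ·
    · · · · · · · ·

Final: [102,56,30]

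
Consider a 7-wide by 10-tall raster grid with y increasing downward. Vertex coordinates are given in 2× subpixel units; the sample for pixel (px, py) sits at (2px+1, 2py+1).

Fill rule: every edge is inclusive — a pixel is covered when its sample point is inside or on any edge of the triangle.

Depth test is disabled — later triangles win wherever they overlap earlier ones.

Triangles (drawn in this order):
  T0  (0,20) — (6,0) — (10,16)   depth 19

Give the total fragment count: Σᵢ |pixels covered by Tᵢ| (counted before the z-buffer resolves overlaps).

T0:
  2·area = 176
  edge (0, 20)→(6, 0): d=(6,-20) inclusive
  edge (6, 0)→(10, 16): d=(4,16) inclusive
  edge (10, 16)→(0, 20): d=(-10,4) inclusive
    (2,2)@(5, 5): e=[10,36,130] → █
    (3,2)@(7, 5): e=[50,4,122] → █
    (4,2)@(9, 5): e=[90,-28,114] → ·
    (2,3)@(5, 7): e=[22,44,110] → █
    (4,3)@(9, 7): e=[102,-20,94] → ·
    (2,4)@(5, 9): e=[34,52,90] → █
    (4,4)@(9, 9): e=[114,-12,74] → ·
    (1,5)@(3, 11): e=[6,92,78] → █
    (4,5)@(9, 11): e=[126,-4,54] → ·
    (1,6)@(3, 13): e=[18,100,58] → █
    (4,6)@(9, 13): e=[138,4,34] → █
    (5,6)@(11, 13): e=[178,-28,26] → ·
  covered (22 px):
    · · · · · · ·
    · · · · · · ·
    · · █ █ · · ·
    · · █ █ · · ·
    · · █ █ · · ·
    · █ █ █ · · ·
    · █ █ █ █ · ·
    · █ █ █ █ · ·
    █ █ █ █ · · ·
    █ · · · · · ·

Result: 22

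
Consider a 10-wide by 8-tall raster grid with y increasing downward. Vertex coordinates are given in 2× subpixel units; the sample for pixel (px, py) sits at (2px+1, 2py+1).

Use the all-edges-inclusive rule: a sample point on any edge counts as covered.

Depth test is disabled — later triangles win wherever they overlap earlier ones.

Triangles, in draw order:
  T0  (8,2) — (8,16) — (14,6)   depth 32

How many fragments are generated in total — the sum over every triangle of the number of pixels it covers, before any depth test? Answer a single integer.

T0:
  2·area = 84  (B↔C swapped to make it positive)
  edge (8, 2)→(14, 6): d=(6,4) inclusive
  edge (14, 6)→(8, 16): d=(-6,10) inclusive
  edge (8, 16)→(8, 2): d=(0,-14) inclusive
    (8,0)@(17, 1): e=[-42,0,126] → ·  [on edge]
    (4,1)@(9, 3): e=[2,68,14] → #
    (5,1)@(11, 3): e=[-6,48,42] → ·
    (4,2)@(9, 5): e=[14,56,14] → #
    (5,2)@(11, 5): e=[6,36,42] → #
    (6,2)@(13, 5): e=[-2,16,70] → ·
    (4,3)@(9, 7): e=[26,44,14] → #
    (6,3)@(13, 7): e=[10,4,70] → #
    (7,3)@(15, 7): e=[2,-16,98] → ·
    (4,4)@(9, 9): e=[38,32,14] → #
    (6,4)@(13, 9): e=[22,-8,70] → ·
    (4,5)@(9, 11): e=[50,20,14] → #
    (5,5)@(11, 11): e=[42,0,42] → #  [on edge]
  covered (11 px):
    · · · · · · · · · ·
    · · · · # · · · · ·
    · · · · # # · · · ·
    · · · · # # # · · ·
    · · · · # # · · · ·
    · · · · # # · · · ·
    · · · · # · · · · ·
    · · · · · · · · · ·

Final: 11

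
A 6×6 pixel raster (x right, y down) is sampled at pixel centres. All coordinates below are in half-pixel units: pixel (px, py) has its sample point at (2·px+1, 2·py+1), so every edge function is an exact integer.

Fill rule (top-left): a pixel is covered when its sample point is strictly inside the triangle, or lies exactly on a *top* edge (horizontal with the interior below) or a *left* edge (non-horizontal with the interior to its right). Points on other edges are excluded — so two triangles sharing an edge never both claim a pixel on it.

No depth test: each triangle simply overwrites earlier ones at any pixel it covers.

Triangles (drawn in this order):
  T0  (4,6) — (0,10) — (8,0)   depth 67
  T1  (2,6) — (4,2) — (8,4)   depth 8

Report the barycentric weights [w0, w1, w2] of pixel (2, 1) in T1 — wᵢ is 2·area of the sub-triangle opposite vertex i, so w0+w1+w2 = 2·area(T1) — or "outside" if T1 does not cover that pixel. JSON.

T0:
  2·area = 8
  edge (4, 6)→(0, 10): d=(-4,4) right/bottom  bias=-1
  edge (0, 10)→(8, 0): d=(8,-10) top-left  bias=+0
  edge (8, 0)→(4, 6): d=(-4,6) right/bottom  bias=-1
    (4,0)@(9, 1): e=[0,18,-10] → ·  [on edge]
    (3,1)@(7, 3): e=[0,14,-6] → ·  [on edge]
    (2,2)@(5, 5): e=[0,10,-2] → ·  [on edge]
    (1,3)@(3, 7): e=[0,6,2] → ·  [on edge]
    (0,4)@(1, 9): e=[0,2,6] → ·  [on edge]
  covered (0 px):
    · · · · · ·
    · · · · · ·
    · · · · · ·
    · · · · · ·
    · · · · · ·
    · · · · · ·
T1:
  2·area = 20
  edge (2, 6)→(4, 2): d=(2,-4) top-left  bias=+0
  edge (4, 2)→(8, 4): d=(4,2) right/bottom  bias=-1
  edge (8, 4)→(2, 6): d=(-6,2) right/bottom  bias=-1
    (2,1)@(5, 3): e=[6,2,12] → #
    (3,1)@(7, 3): e=[14,-2,8] → ·
    (5,1)@(11, 3): e=[30,-10,0] → ·  [on edge]
    (1,2)@(3, 5): e=[2,14,4] → #
    (2,2)@(5, 5): e=[10,10,0] → ·  [on edge]
    (1,3)@(3, 7): e=[6,22,-8] → ·
  covered (2 px):
    · · · · · ·
    · · # · · ·
    · # · · · ·
    · · · · · ·
    · · · · · ·
    · · · · · ·

Answer: [2,12,6]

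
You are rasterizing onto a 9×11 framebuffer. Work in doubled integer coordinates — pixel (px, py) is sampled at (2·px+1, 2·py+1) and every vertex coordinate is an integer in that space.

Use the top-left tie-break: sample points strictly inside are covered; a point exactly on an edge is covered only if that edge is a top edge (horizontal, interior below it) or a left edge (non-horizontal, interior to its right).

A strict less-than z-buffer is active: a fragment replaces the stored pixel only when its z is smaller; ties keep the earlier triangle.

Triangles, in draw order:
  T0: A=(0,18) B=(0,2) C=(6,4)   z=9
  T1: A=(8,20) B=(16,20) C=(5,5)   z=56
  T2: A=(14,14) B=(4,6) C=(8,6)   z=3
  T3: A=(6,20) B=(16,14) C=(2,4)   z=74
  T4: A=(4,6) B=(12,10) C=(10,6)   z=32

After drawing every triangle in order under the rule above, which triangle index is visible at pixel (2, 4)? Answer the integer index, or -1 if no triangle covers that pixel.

T0:
  2·area = 96
  edge (0, 18)→(0, 2): d=(0,-16) top-left  bias=+0
  edge (0, 2)→(6, 4): d=(6,2) right/bottom  bias=-1
  edge (6, 4)→(0, 18): d=(-6,14) right/bottom  bias=-1
    (0,1)@(1, 3): e=[16,4,76] → #
    (1,1)@(3, 3): e=[48,0,48] → ·  [on edge]
    (0,2)@(1, 5): e=[16,16,64] → #
    (1,2)@(3, 5): e=[48,12,36] → #
    (2,2)@(5, 5): e=[80,8,8] → #
    (3,2)@(7, 5): e=[112,4,-20] → ·
    (4,2)@(9, 5): e=[144,0,-48] → ·  [on edge]
    (0,3)@(1, 7): e=[16,28,52] → #
    (2,3)@(5, 7): e=[80,20,-4] → ·
    (7,3)@(15, 7): e=[240,0,-144] → ·  [on edge]
    (0,4)@(1, 9): e=[16,40,40] → #
    (2,4)@(5, 9): e=[80,32,-16] → ·
    (1,5)@(3, 11): e=[48,48,0] → ·  [on edge]
  covered (11 px):
    · · · · · · · · ·
    # · · · · · · · ·
    # # # · · · · · ·
    # # · · · · · · ·
    # # · · · · · · ·
    # · · · · · · · ·
    # · · · · · · · ·
    # · · · · · · · ·
    · · · · · · · · ·
    · · · · · · · · ·
    · · · · · · · · ·
T1:
  2·area = 120  (B↔C swapped to make it positive)
  edge (8, 20)→(5, 5): d=(-3,-15) top-left  bias=+0
  edge (5, 5)→(16, 20): d=(11,15) right/bottom  bias=-1
  edge (16, 20)→(8, 20): d=(-8,0) right/bottom  bias=-1
    (2,2)@(5, 5): e=[0,0,120] → ·  [on edge]
    (3,4)@(7, 9): e=[18,14,88] → #
    (4,4)@(9, 9): e=[48,-16,88] → ·
    (3,5)@(7, 11): e=[12,36,72] → #
    (4,5)@(9, 11): e=[42,6,72] → #
    (5,5)@(11, 11): e=[72,-24,72] → ·
    (3,6)@(7, 13): e=[6,58,56] → #
    (5,6)@(11, 13): e=[66,-2,56] → ·
    (3,7)@(7, 15): e=[0,80,40] → #  [on edge]
    (5,7)@(11, 15): e=[60,20,40] → #
    (6,7)@(13, 15): e=[90,-10,40] → ·
    (3,8)@(7, 17): e=[-6,102,24] → ·
  covered (15 px):
    · · · · · · · · ·
    · · · · · · · · ·
    · · · · · · · · ·
    · · · · · · · · ·
    · · · # · · · · ·
    · · · # # · · · ·
    · · · # # · · · ·
    · · · # # # · · ·
    · · · · # # # · ·
    · · · · # # # # ·
    · · · · · · · · ·
T2:
  2·area = 32
  edge (14, 14)→(4, 6): d=(-10,-8) top-left  bias=+0
  edge (4, 6)→(8, 6): d=(4,0) top-left  bias=+0
  edge (8, 6)→(14, 14): d=(6,8) right/bottom  bias=-1
    (3,3)@(7, 7): e=[14,4,14] → #
    (4,3)@(9, 7): e=[30,4,-2] → ·
    (3,4)@(7, 9): e=[-6,12,26] → ·
    (4,4)@(9, 9): e=[10,12,10] → #
    (5,4)@(11, 9): e=[26,12,-6] → ·
    (4,5)@(9, 11): e=[-10,20,22] → ·
    (5,5)@(11, 11): e=[6,20,6] → #
    (6,5)@(13, 11): e=[22,20,-10] → ·
    (5,6)@(11, 13): e=[-14,28,18] → ·
    (6,6)@(13, 13): e=[2,28,2] → #
    (7,6)@(15, 13): e=[18,28,-14] → ·
    (6,7)@(13, 15): e=[-18,36,14] → ·
  covered (4 px):
    · · · · · · · · ·
    · · · · · · · · ·
    · · · · · · · · ·
    · · · # · · · · ·
    · · · · # · · · ·
    · · · · · # · · ·
    · · · · · · # · ·
    · · · · · · · · ·
    · · · · · · · · ·
    · · · · · · · · ·
    · · · · · · · · ·
T3:
  2·area = 184  (B↔C swapped to make it positive)
  edge (6, 20)→(2, 4): d=(-4,-16) top-left  bias=+0
  edge (2, 4)→(16, 14): d=(14,10) right/bottom  bias=-1
  edge (16, 14)→(6, 20): d=(-10,6) right/bottom  bias=-1
    (1,2)@(3, 5): e=[12,4,168] → #
    (2,2)@(5, 5): e=[44,-16,156] → ·
    (1,3)@(3, 7): e=[4,32,148] → #
    (2,3)@(5, 7): e=[36,12,136] → #
    (3,3)@(7, 7): e=[68,-8,124] → ·
    (1,4)@(3, 9): e=[-4,60,128] → ·
    (2,4)@(5, 9): e=[28,40,116] → #
    (3,4)@(7, 9): e=[60,20,104] → #
    (4,4)@(9, 9): e=[92,0,92] → ·  [on edge]
    (2,5)@(5, 11): e=[20,68,96] → #
    (4,5)@(9, 11): e=[84,28,72] → #
    (5,5)@(11, 11): e=[116,8,60] → #
    (5,8)@(11, 17): e=[92,92,0] → ·  [on edge]
  covered (22 px):
    · · · · · · · · ·
    · · · · · · · · ·
    · # · · · · · · ·
    · # # · · · · · ·
    · · # # · · · · ·
    · · # # # # · · ·
    · · # # # # # · ·
    · · # # # # # · ·
    · · · # # · · · ·
    · · · # · · · · ·
    · · · · · · · · ·
T4:
  2·area = 24  (B↔C swapped to make it positive)
  edge (4, 6)→(10, 6): d=(6,0) top-left  bias=+0
  edge (10, 6)→(12, 10): d=(2,4) right/bottom  bias=-1
  edge (12, 10)→(4, 6): d=(-8,-4) top-left  bias=+0
    (3,3)@(7, 7): e=[6,14,4] → #
    (4,3)@(9, 7): e=[6,6,12] → #
    (5,3)@(11, 7): e=[6,-2,20] → ·
    (3,4)@(7, 9): e=[18,18,-12] → ·
    (4,4)@(9, 9): e=[18,10,-4] → ·
    (5,4)@(11, 9): e=[18,2,4] → #
    (6,4)@(13, 9): e=[18,-6,12] → ·
    (5,5)@(11, 11): e=[30,6,-12] → ·
  covered (3 px):
    · · · · · · · · ·
    · · · · · · · · ·
    · · · · · · · · ·
    · · · # # · · · ·
    · · · · · # · · ·
    · · · · · · · · ·
    · · · · · · · · ·
    · · · · · · · · ·
    · · · · · · · · ·
    · · · · · · · · ·
    · · · · · · · · ·

Z-buffer (winner per pixel, '.' = empty):
  . . . . . . . . .
  0 . . . . . . . .
  0 0 0 . . . . . .
  0 0 3 2 4 . . . .
  0 0 3 1 2 4 . . .
  0 . 3 1 1 2 . . .
  0 . 3 1 1 3 2 . .
  0 . 3 1 1 1 3 . .
  . . . 3 1 1 1 . .
  . . . 3 1 1 1 1 .
  . . . . . . . . .

Final: 3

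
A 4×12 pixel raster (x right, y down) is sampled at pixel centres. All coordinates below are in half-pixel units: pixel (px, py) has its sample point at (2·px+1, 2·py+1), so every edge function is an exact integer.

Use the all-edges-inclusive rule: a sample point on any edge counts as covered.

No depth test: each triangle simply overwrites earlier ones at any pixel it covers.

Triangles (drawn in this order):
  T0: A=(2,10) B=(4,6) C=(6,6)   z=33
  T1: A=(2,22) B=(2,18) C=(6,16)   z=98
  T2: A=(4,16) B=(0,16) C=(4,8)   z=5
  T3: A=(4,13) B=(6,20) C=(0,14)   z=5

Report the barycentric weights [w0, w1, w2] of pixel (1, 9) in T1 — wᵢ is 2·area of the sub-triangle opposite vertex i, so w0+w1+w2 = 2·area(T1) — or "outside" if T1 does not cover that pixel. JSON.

T0:
  2·area = 8
  edge (2, 10)→(4, 6): d=(2,-4) inclusive
  edge (4, 6)→(6, 6): d=(2,0) inclusive
  edge (6, 6)→(2, 10): d=(-4,4) inclusive
    (3,2)@(7, 5): e=[10,-2,0] → ·  [on edge]
    (2,3)@(5, 7): e=[6,2,0] → #  [on edge]
    (3,3)@(7, 7): e=[14,2,-8] → ·
    (1,4)@(3, 9): e=[2,6,0] → #  [on edge]
    (2,4)@(5, 9): e=[10,6,-8] → ·
    (0,5)@(1, 11): e=[-2,10,0] → ·  [on edge]
    (1,5)@(3, 11): e=[6,10,-8] → ·
  covered (2 px):
    · · · ·
    · · · ·
    · · · ·
    · · # ·
    · # · ·
    · · · ·
    · · · ·
    · · · ·
    · · · ·
    · · · ·
    · · · ·
    · · · ·
T1:
  2·area = 16
  edge (2, 22)→(2, 18): d=(0,-4) inclusive
  edge (2, 18)→(6, 16): d=(4,-2) inclusive
  edge (6, 16)→(2, 22): d=(-4,6) inclusive
    (2,8)@(5, 17): e=[12,2,2] → #
    (3,8)@(7, 17): e=[20,6,-10] → ·
    (1,9)@(3, 19): e=[4,6,6] → #
    (2,9)@(5, 19): e=[12,10,-6] → ·
    (1,10)@(3, 21): e=[4,14,-2] → ·
  covered (2 px):
    · · · ·
    · · · ·
    · · · ·
    · · · ·
    · · · ·
    · · · ·
    · · · ·
    · · · ·
    · · # ·
    · # · ·
    · · · ·
    · · · ·
T2:
  2·area = 32
  edge (4, 16)→(0, 16): d=(-4,0) inclusive
  edge (0, 16)→(4, 8): d=(4,-8) inclusive
  edge (4, 8)→(4, 16): d=(0,8) inclusive
    (1,5)@(3, 11): e=[20,4,8] → #
    (2,5)@(5, 11): e=[20,20,-8] → ·
    (1,6)@(3, 13): e=[12,12,8] → #
    (2,6)@(5, 13): e=[12,28,-8] → ·
    (0,7)@(1, 15): e=[4,4,24] → #
    (2,7)@(5, 15): e=[4,36,-8] → ·
    (0,8)@(1, 17): e=[-4,12,24] → ·
    (1,8)@(3, 17): e=[-4,28,8] → ·
  covered (4 px):
    · · · ·
    · · · ·
    · · · ·
    · · · ·
    · · · ·
    · # · ·
    · # · ·
    # # · ·
    · · · ·
    · · · ·
    · · · ·
    · · · ·
T3:
  2·area = 30
  edge (4, 13)→(6, 20): d=(2,7) inclusive
  edge (6, 20)→(0, 14): d=(-6,-6) inclusive
  edge (0, 14)→(4, 13): d=(4,-1) inclusive
    (0,7)@(1, 15): e=[25,0,5] → #  [on edge]
    (1,7)@(3, 15): e=[11,12,7] → #
    (2,7)@(5, 15): e=[-3,24,9] → ·
    (0,8)@(1, 17): e=[29,-12,13] → ·
    (1,8)@(3, 17): e=[15,0,15] → #  [on edge]
    (2,8)@(5, 17): e=[1,12,17] → #
    (3,8)@(7, 17): e=[-13,24,19] → ·
    (1,9)@(3, 19): e=[19,-12,23] → ·
    (2,9)@(5, 19): e=[5,0,25] → #  [on edge]
    (3,9)@(7, 19): e=[-9,12,27] → ·
    (2,10)@(5, 21): e=[9,-12,33] → ·
    (3,10)@(7, 21): e=[-5,0,35] → ·  [on edge]
  covered (5 px):
    · · · ·
    · · · ·
    · · · ·
    · · · ·
    · · · ·
    · · · ·
    · · · ·
    # # · ·
    · # # ·
    · · # ·
    · · · ·
    · · · ·

Result: [6,6,4]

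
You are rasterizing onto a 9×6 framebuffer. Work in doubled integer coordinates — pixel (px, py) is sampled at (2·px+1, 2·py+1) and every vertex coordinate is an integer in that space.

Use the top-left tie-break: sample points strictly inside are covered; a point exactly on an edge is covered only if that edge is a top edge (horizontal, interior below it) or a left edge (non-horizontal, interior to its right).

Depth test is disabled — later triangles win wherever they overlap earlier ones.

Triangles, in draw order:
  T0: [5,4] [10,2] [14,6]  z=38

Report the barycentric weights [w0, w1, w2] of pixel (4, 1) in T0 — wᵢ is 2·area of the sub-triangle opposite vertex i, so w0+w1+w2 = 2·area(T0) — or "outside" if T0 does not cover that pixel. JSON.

T0:
  2·area = 28
  edge (5, 4)→(10, 2): d=(5,-2) top-left  bias=+0
  edge (10, 2)→(14, 6): d=(4,4) right/bottom  bias=-1
  edge (14, 6)→(5, 4): d=(-9,-2) top-left  bias=+0
    (4,0)@(9, 1): e=[-7,0,35] → .  [on edge]
    (4,1)@(9, 3): e=[3,8,17] → X
    (5,1)@(11, 3): e=[7,0,21] → .  [on edge]
    (4,2)@(9, 5): e=[13,16,-1] → .
    (5,2)@(11, 5): e=[17,8,3] → X
    (6,2)@(13, 5): e=[21,0,7] → .  [on edge]
    (5,3)@(11, 7): e=[27,16,-15] → .
    (7,3)@(15, 7): e=[35,0,-7] → .  [on edge]
    (8,4)@(17, 9): e=[49,0,-21] → .  [on edge]
  covered (2 px):
    . . . . . . . . .
    . . . . X . . . .
    . . . . . X . . .
    . . . . . . . . .
    . . . . . . . . .
    . . . . . . . . .

Result: [8,17,3]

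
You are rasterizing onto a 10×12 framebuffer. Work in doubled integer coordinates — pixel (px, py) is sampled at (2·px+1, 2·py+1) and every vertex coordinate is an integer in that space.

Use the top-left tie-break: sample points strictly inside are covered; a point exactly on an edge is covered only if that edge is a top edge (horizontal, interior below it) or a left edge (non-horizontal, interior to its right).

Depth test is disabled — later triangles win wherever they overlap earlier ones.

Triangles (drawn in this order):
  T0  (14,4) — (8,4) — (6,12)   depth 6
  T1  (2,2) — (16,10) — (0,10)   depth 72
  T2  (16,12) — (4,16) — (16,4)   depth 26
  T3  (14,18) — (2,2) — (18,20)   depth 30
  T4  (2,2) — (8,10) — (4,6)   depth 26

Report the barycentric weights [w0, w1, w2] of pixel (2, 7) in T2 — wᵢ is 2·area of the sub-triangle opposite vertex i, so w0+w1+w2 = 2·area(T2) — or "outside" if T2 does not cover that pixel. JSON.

T0:
  2·area = 48  (B↔C swapped to make it positive)
  edge (14, 4)→(6, 12): d=(-8,8) right/bottom  bias=-1
  edge (6, 12)→(8, 4): d=(2,-8) top-left  bias=+0
  edge (8, 4)→(14, 4): d=(6,0) top-left  bias=+0
    (8,0)@(17, 1): e=[0,66,-18] → ·  [on edge]
    (7,1)@(15, 3): e=[0,54,-6] → ·  [on edge]
    (4,2)@(9, 5): e=[32,10,6] → #
    (5,2)@(11, 5): e=[16,26,6] → #
    (6,2)@(13, 5): e=[0,42,6] → ·  [on edge]
    (4,3)@(9, 7): e=[16,14,18] → #
    (5,3)@(11, 7): e=[0,30,18] → ·  [on edge]
    (3,4)@(7, 9): e=[16,2,30] → #
    (4,4)@(9, 9): e=[0,18,30] → ·  [on edge]
    (3,5)@(7, 11): e=[0,6,42] → ·  [on edge]
    (2,6)@(5, 13): e=[0,-6,54] → ·  [on edge]
    (1,7)@(3, 15): e=[0,-18,66] → ·  [on edge]
    (0,8)@(1, 17): e=[0,-30,78] → ·  [on edge]
  covered (4 px):
    · · · · · · · · · ·
    · · · · · · · · · ·
    · · · · # # · · · ·
    · · · · # · · · · ·
    · · · # · · · · · ·
    · · · · · · · · · ·
    · · · · · · · · · ·
    · · · · · · · · · ·
    · · · · · · · · · ·
    · · · · · · · · · ·
    · · · · · · · · · ·
    · · · · · · · · · ·
T1:
  2·area = 128
  edge (2, 2)→(16, 10): d=(14,8) right/bottom  bias=-1
  edge (16, 10)→(0, 10): d=(-16,0) right/bottom  bias=-1
  edge (0, 10)→(2, 2): d=(2,-8) top-left  bias=+0
    (1,1)@(3, 3): e=[6,112,10] → #
    (2,1)@(5, 3): e=[-10,112,26] → ·
    (1,2)@(3, 5): e=[34,80,14] → #
    (2,2)@(5, 5): e=[18,80,30] → #
    (3,2)@(7, 5): e=[2,80,46] → #
    (4,2)@(9, 5): e=[-14,80,62] → ·
    (0,3)@(1, 7): e=[78,48,2] → #
    (4,3)@(9, 7): e=[14,48,66] → #
    (5,3)@(11, 7): e=[-2,48,82] → ·
    (0,4)@(1, 9): e=[106,16,6] → #
    (5,4)@(11, 9): e=[26,16,86] → #
    (6,4)@(13, 9): e=[10,16,102] → #
  covered (16 px):
    · · · · · · · · · ·
    · # · · · · · · · ·
    · # # # · · · · · ·
    # # # # # · · · · ·
    # # # # # # # · · ·
    · · · · · · · · · ·
    · · · · · · · · · ·
    · · · · · · · · · ·
    · · · · · · · · · ·
    · · · · · · · · · ·
    · · · · · · · · · ·
    · · · · · · · · · ·
T2:
  2·area = 96
  edge (16, 12)→(4, 16): d=(-12,4) right/bottom  bias=-1
  edge (4, 16)→(16, 4): d=(12,-12) top-left  bias=+0
  edge (16, 4)→(16, 12): d=(0,8) right/bottom  bias=-1
    (9,0)@(19, 1): e=[120,0,-24] → ·  [on edge]
    (8,1)@(17, 3): e=[104,0,-8] → ·  [on edge]
    (7,2)@(15, 5): e=[88,0,8] → #  [on edge]
    (8,2)@(17, 5): e=[80,24,-8] → ·
    (6,3)@(13, 7): e=[72,0,24] → #  [on edge]
    (8,3)@(17, 7): e=[56,48,-8] → ·
    (5,4)@(11, 9): e=[56,0,40] → #  [on edge]
    (8,4)@(17, 9): e=[32,72,-8] → ·
    (4,5)@(9, 11): e=[40,0,56] → #  [on edge]
    (8,5)@(17, 11): e=[8,96,-8] → ·
    (9,5)@(19, 11): e=[0,120,-24] → ·  [on edge]
    (3,6)@(7, 13): e=[24,0,72] → #  [on edge]
    (6,6)@(13, 13): e=[0,72,24] → ·  [on edge]
    (2,7)@(5, 15): e=[8,0,88] → #  [on edge]
    (3,7)@(7, 15): e=[0,24,72] → ·  [on edge]
    (0,8)@(1, 17): e=[0,-24,120] → ·  [on edge]
    (1,8)@(3, 17): e=[-8,0,104] → ·  [on edge]
    (0,9)@(1, 19): e=[-24,0,120] → ·  [on edge]
  covered (14 px):
    · · · · · · · · · ·
    · · · · · · · · · ·
    · · · · · · · # · ·
    · · · · · · # # · ·
    · · · · · # # # · ·
    · · · · # # # # · ·
    · · · # # # · · · ·
    · · # · · · · · · ·
    · · · · · · · · · ·
    · · · · · · · · · ·
    · · · · · · · · · ·
    · · · · · · · · · ·
T3:
  2·area = 40
  edge (14, 18)→(2, 2): d=(-12,-16) top-left  bias=+0
  edge (2, 2)→(18, 20): d=(16,18) right/bottom  bias=-1
  edge (18, 20)→(14, 18): d=(-4,-2) top-left  bias=+0
    (4,5)@(9, 11): e=[4,18,18] → #
    (5,5)@(11, 11): e=[36,-18,22] → ·
    (4,6)@(9, 13): e=[-20,50,10] → ·
    (5,6)@(11, 13): e=[12,14,14] → #
    (6,6)@(13, 13): e=[44,-22,18] → ·
    (5,7)@(11, 15): e=[-12,46,6] → ·
    (6,7)@(13, 15): e=[20,10,10] → #
    (7,7)@(15, 15): e=[52,-26,14] → ·
    (6,8)@(13, 17): e=[-4,42,2] → ·
    (7,8)@(15, 17): e=[28,6,6] → #
    (8,8)@(17, 17): e=[60,-30,10] → ·
    (7,9)@(15, 19): e=[4,38,-2] → ·
  covered (5 px):
    · · · · · · · · · ·
    · · · · · · · · · ·
    · · · · · · · · · ·
    · · · · · · · · · ·
    · · · · · · · · · ·
    · · · · # · · · · ·
    · · · · · # · · · ·
    · · · · · · # · · ·
    · · · · · · · # · ·
    · · · · · · · · # ·
    · · · · · · · · · ·
    · · · · · · · · · ·
T4:
  2·area = 8
  edge (2, 2)→(8, 10): d=(6,8) right/bottom  bias=-1
  edge (8, 10)→(4, 6): d=(-4,-4) top-left  bias=+0
  edge (4, 6)→(2, 2): d=(-2,-4) top-left  bias=+0
    (0,1)@(1, 3): e=[14,0,-6] → ·  [on edge]
    (1,2)@(3, 5): e=[10,0,-2] → ·  [on edge]
    (2,3)@(5, 7): e=[6,0,2] → #  [on edge]
    (3,3)@(7, 7): e=[-10,8,10] → ·
    (2,4)@(5, 9): e=[18,-8,-2] → ·
    (3,4)@(7, 9): e=[2,0,6] → #  [on edge]
    (4,4)@(9, 9): e=[-14,8,14] → ·
    (3,5)@(7, 11): e=[14,-8,2] → ·
    (4,5)@(9, 11): e=[-2,0,10] → ·  [on edge]
    (5,6)@(11, 13): e=[-6,0,14] → ·  [on edge]
    (6,7)@(13, 15): e=[-10,0,18] → ·  [on edge]
    (7,8)@(15, 17): e=[-14,0,22] → ·  [on edge]
    (8,9)@(17, 19): e=[-18,0,26] → ·  [on edge]
    (9,10)@(19, 21): e=[-22,0,30] → ·  [on edge]
  covered (2 px):
    · · · · · · · · · ·
    · · · · · · · · · ·
    · · · · · · · · · ·
    · · # · · · · · · ·
    · · · # · · · · · ·
    · · · · · · · · · ·
    · · · · · · · · · ·
    · · · · · · · · · ·
    · · · · · · · · · ·
    · · · · · · · · · ·
    · · · · · · · · · ·
    · · · · · · · · · ·

Result: [0,88,8]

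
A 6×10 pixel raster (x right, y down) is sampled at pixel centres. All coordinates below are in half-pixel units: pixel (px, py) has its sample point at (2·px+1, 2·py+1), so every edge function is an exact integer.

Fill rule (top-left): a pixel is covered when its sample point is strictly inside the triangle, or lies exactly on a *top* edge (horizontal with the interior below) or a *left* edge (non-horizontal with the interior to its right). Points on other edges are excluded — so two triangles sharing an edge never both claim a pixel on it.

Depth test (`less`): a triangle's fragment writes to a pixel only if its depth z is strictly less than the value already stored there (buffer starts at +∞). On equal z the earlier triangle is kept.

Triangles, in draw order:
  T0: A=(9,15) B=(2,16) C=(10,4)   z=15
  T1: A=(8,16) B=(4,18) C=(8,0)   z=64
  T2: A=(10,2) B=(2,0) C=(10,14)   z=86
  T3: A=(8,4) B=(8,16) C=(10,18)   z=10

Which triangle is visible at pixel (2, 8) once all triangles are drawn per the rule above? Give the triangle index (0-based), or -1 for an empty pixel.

T0:
  2·area = 76
  edge (9, 15)→(2, 16): d=(-7,1) right/bottom  bias=-1
  edge (2, 16)→(10, 4): d=(8,-12) top-left  bias=+0
  edge (10, 4)→(9, 15): d=(-1,11) right/bottom  bias=-1
    (4,3)@(9, 7): e=[56,12,8] → X
    (5,3)@(11, 7): e=[54,36,-14] → .
    (3,4)@(7, 9): e=[44,4,28] → X
    (5,4)@(11, 9): e=[40,52,-16] → .
    (3,5)@(7, 11): e=[30,20,26] → X
    (5,5)@(11, 11): e=[26,68,-18] → .
    (2,6)@(5, 13): e=[18,12,46] → X
    (5,6)@(11, 13): e=[12,84,-20] → .
    (1,7)@(3, 15): e=[6,4,66] → X
    (4,7)@(9, 15): e=[0,76,0] → .  [on edge]
    (1,8)@(3, 17): e=[-8,20,64] → .
    (2,8)@(5, 17): e=[-10,44,42] → .
  covered (11 px):
    . . . . . .
    . . . . . .
    . . . . . .
    . . . . X .
    . . . X X .
    . . . X X .
    . . X X X .
    . X X X . .
    . . . . . .
    . . . . . .
T1:
  2·area = 64
  edge (8, 16)→(4, 18): d=(-4,2) right/bottom  bias=-1
  edge (4, 18)→(8, 0): d=(4,-18) top-left  bias=+0
  edge (8, 0)→(8, 16): d=(0,16) right/bottom  bias=-1
    (3,2)@(7, 5): e=[46,2,16] → X
    (4,2)@(9, 5): e=[42,38,-16] → .
    (3,3)@(7, 7): e=[38,10,16] → X
    (4,3)@(9, 7): e=[34,46,-16] → .
    (3,4)@(7, 9): e=[30,18,16] → X
    (4,4)@(9, 9): e=[26,54,-16] → .
    (3,5)@(7, 11): e=[22,26,16] → X
    (4,5)@(9, 11): e=[18,62,-16] → .
    (3,6)@(7, 13): e=[14,34,16] → X
    (4,6)@(9, 13): e=[10,70,-16] → .
    (2,7)@(5, 15): e=[10,6,48] → X
    (4,7)@(9, 15): e=[2,78,-16] → .
  covered (8 px):
    . . . . . .
    . . . . . .
    . . . X . .
    . . . X . .
    . . . X . .
    . . . X . .
    . . . X . .
    . . X X . .
    . . X . . .
    . . . . . .
T2:
  2·area = 96  (B↔C swapped to make it positive)
  edge (10, 2)→(10, 14): d=(0,12) right/bottom  bias=-1
  edge (10, 14)→(2, 0): d=(-8,-14) top-left  bias=+0
  edge (2, 0)→(10, 2): d=(8,2) right/bottom  bias=-1
    (1,0)@(3, 1): e=[84,6,6] → X
    (2,0)@(5, 1): e=[60,34,2] → X
    (3,0)@(7, 1): e=[36,62,-2] → .
    (1,1)@(3, 3): e=[84,-10,22] → .
    (2,1)@(5, 3): e=[60,18,18] → X
    (3,1)@(7, 3): e=[36,46,14] → X
    (4,1)@(9, 3): e=[12,74,10] → X
    (5,1)@(11, 3): e=[-12,102,6] → .
    (2,2)@(5, 5): e=[60,2,34] → X
    (5,2)@(11, 5): e=[-12,86,22] → .
    (2,3)@(5, 7): e=[60,-14,50] → .
    (3,3)@(7, 7): e=[36,14,46] → X
  covered (12 px):
    . X X . . .
    . . X X X .
    . . X X X .
    . . . X X .
    . . . . X .
    . . . . X .
    . . . . . .
    . . . . . .
    . . . . . .
    . . . . . .
T3:
  2·area = 24  (B↔C swapped to make it positive)
  edge (8, 4)→(10, 18): d=(2,14) right/bottom  bias=-1
  edge (10, 18)→(8, 16): d=(-2,-2) top-left  bias=+0
  edge (8, 16)→(8, 4): d=(0,-12) top-left  bias=+0
    (0,4)@(1, 9): e=[108,0,-84] → .  [on edge]
    (1,5)@(3, 11): e=[84,0,-60] → .  [on edge]
    (4,5)@(9, 11): e=[0,12,12] → .  [on edge]
    (2,6)@(5, 13): e=[60,0,-36] → .  [on edge]
    (4,6)@(9, 13): e=[4,8,12] → X
    (5,6)@(11, 13): e=[-24,12,36] → .
    (3,7)@(7, 15): e=[36,0,-12] → .  [on edge]
    (4,7)@(9, 15): e=[8,4,12] → X
    (5,7)@(11, 15): e=[-20,8,36] → .
    (4,8)@(9, 17): e=[12,0,12] → X  [on edge]
    (5,8)@(11, 17): e=[-16,4,36] → .
    (4,9)@(9, 19): e=[16,-4,12] → .
    (5,9)@(11, 19): e=[-12,0,36] → .  [on edge]
  covered (3 px):
    . . . . . .
    . . . . . .
    . . . . . .
    . . . . . .
    . . . . . .
    . . . . . .
    . . . . X .
    . . . . X .
    . . . . X .
    . . . . . .

Z-buffer (winner per pixel, '.' = empty):
  . 2 2 . . .
  . . 2 2 2 .
  . . 2 1 2 .
  . . . 1 0 .
  . . . 0 0 .
  . . . 0 0 .
  . . 0 0 3 .
  . 0 0 0 3 .
  . . 1 . 3 .
  . . . . . .

Final: 1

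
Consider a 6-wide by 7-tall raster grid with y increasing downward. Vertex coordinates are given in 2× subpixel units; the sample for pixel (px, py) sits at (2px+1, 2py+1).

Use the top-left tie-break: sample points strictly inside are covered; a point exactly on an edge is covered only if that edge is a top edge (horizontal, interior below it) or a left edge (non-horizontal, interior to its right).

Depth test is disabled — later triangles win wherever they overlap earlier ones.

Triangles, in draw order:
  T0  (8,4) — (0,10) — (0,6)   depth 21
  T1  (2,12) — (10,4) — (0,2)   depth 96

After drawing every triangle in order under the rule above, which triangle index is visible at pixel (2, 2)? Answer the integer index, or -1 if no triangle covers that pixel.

T0:
  2·area = 32
  edge (8, 4)→(0, 10): d=(-8,6) right/bottom  bias=-1
  edge (0, 10)→(0, 6): d=(0,-4) top-left  bias=+0
  edge (0, 6)→(8, 4): d=(8,-2) top-left  bias=+0
    (2,2)@(5, 5): e=[10,20,2] → #
    (3,2)@(7, 5): e=[-2,28,6] → ·
    (0,3)@(1, 7): e=[18,4,10] → #
    (1,3)@(3, 7): e=[6,12,14] → #
    (2,3)@(5, 7): e=[-6,20,18] → ·
    (0,4)@(1, 9): e=[2,4,26] → #
    (1,4)@(3, 9): e=[-10,12,30] → ·
    (0,5)@(1, 11): e=[-14,4,42] → ·
  covered (4 px):
    · · · · · ·
    · · · · · ·
    · · # · · ·
    # # · · · ·
    # · · · · ·
    · · · · · ·
    · · · · · ·
T1:
  2·area = 96  (B↔C swapped to make it positive)
  edge (2, 12)→(0, 2): d=(-2,-10) top-left  bias=+0
  edge (0, 2)→(10, 4): d=(10,2) right/bottom  bias=-1
  edge (10, 4)→(2, 12): d=(-8,8) right/bottom  bias=-1
    (0,1)@(1, 3): e=[8,8,80] → #
    (1,1)@(3, 3): e=[28,4,64] → #
    (2,1)@(5, 3): e=[48,0,48] → ·  [on edge]
    (5,1)@(11, 3): e=[108,-12,0] → ·  [on edge]
    (0,2)@(1, 5): e=[4,28,64] → #
    (2,2)@(5, 5): e=[44,20,32] → #
    (3,2)@(7, 5): e=[64,16,16] → #
    (4,2)@(9, 5): e=[84,12,0] → ·  [on edge]
    (0,3)@(1, 7): e=[0,48,48] → #  [on edge]
    (3,3)@(7, 7): e=[60,36,0] → ·  [on edge]
    (0,4)@(1, 9): e=[-4,68,32] → ·
    (1,4)@(3, 9): e=[16,64,16] → #
    (2,4)@(5, 9): e=[36,60,0] → ·  [on edge]
    (1,5)@(3, 11): e=[12,84,0] → ·  [on edge]
    (0,6)@(1, 13): e=[-12,108,0] → ·  [on edge]
  covered (10 px):
    · · · · · ·
    # # · · · ·
    # # # # · ·
    # # # · · ·
    · # · · · ·
    · · · · · ·
    · · · · · ·

Z-buffer (winner per pixel, '.' = empty):
  . . . . . .
  1 1 . . . .
  1 1 1 1 . .
  1 1 1 . . .
  0 1 . . . .
  . . . . . .
  . . . . . .

Result: 1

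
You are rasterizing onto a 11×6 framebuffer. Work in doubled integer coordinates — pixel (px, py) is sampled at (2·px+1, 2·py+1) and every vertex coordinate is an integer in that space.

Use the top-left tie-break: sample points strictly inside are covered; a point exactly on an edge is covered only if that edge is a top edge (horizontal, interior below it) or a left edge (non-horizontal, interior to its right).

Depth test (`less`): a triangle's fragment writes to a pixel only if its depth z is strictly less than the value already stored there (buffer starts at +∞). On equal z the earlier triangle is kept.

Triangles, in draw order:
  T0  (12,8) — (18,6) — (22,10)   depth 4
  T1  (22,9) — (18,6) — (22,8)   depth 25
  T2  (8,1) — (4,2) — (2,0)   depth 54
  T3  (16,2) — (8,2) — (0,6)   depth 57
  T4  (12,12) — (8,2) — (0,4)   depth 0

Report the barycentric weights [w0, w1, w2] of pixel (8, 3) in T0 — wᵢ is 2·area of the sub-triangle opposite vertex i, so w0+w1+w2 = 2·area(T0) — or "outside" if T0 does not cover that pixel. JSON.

T0:
  2·area = 32
  edge (12, 8)→(18, 6): d=(6,-2) top-left  bias=+0
  edge (18, 6)→(22, 10): d=(4,4) right/bottom  bias=-1
  edge (22, 10)→(12, 8): d=(-10,-2) top-left  bias=+0
    (6,0)@(13, 1): e=[-40,0,72] → .  [on edge]
    (7,1)@(15, 3): e=[-24,0,56] → .  [on edge]
    (8,2)@(17, 5): e=[-8,0,40] → .  [on edge]
    (10,2)@(21, 5): e=[0,-16,48] → .  [on edge]
    (3,3)@(7, 7): e=[-16,48,0] → .  [on edge]
    (7,3)@(15, 7): e=[0,16,16] → X  [on edge]
    (8,3)@(17, 7): e=[4,8,20] → X
    (9,3)@(19, 7): e=[8,0,24] → .  [on edge]
    (4,4)@(9, 9): e=[0,48,-16] → .  [on edge]
    (7,4)@(15, 9): e=[12,24,-4] → .
    (8,4)@(17, 9): e=[16,16,0] → X  [on edge]
    (9,4)@(19, 9): e=[20,8,4] → X
    (10,4)@(21, 9): e=[24,0,8] → .  [on edge]
    (1,5)@(3, 11): e=[0,80,-48] → .  [on edge]
  covered (4 px):
    . . . . . . . . . . .
    . . . . . . . . . . .
    . . . . . . . . . . .
    . . . . . . . X X . .
    . . . . . . . . X X .
    . . . . . . . . . . .
T1:
  2·area = 4
  edge (22, 9)→(18, 6): d=(-4,-3) top-left  bias=+0
  edge (18, 6)→(22, 8): d=(4,2) right/bottom  bias=-1
  edge (22, 8)→(22, 9): d=(0,1) right/bottom  bias=-1
  covered (0 px):
    . . . . . . . . . . .
    . . . . . . . . . . .
    . . . . . . . . . . .
    . . . . . . . . . . .
    . . . . . . . . . . .
    . . . . . . . . . . .
T2:
  2·area = 10
  edge (8, 1)→(4, 2): d=(-4,1) right/bottom  bias=-1
  edge (4, 2)→(2, 0): d=(-2,-2) top-left  bias=+0
  edge (2, 0)→(8, 1): d=(6,1) right/bottom  bias=-1
    (1,0)@(3, 1): e=[5,0,5] → X  [on edge]
    (2,0)@(5, 1): e=[3,4,3] → X
    (3,0)@(7, 1): e=[1,8,1] → X
    (4,0)@(9, 1): e=[-1,12,-1] → .
    (1,1)@(3, 3): e=[-3,-4,17] → .
    (2,1)@(5, 3): e=[-5,0,15] → .  [on edge]
    (3,1)@(7, 3): e=[-7,4,13] → .
    (3,2)@(7, 5): e=[-15,0,25] → .  [on edge]
    (4,3)@(9, 7): e=[-25,0,35] → .  [on edge]
    (5,4)@(11, 9): e=[-35,0,45] → .  [on edge]
    (6,5)@(13, 11): e=[-45,0,55] → .  [on edge]
  covered (3 px):
    . X X X . . . . . . .
    . . . . . . . . . . .
    . . . . . . . . . . .
    . . . . . . . . . . .
    . . . . . . . . . . .
    . . . . . . . . . . .
T3:
  2·area = 32  (B↔C swapped to make it positive)
  edge (16, 2)→(0, 6): d=(-16,4) right/bottom  bias=-1
  edge (0, 6)→(8, 2): d=(8,-4) top-left  bias=+0
  edge (8, 2)→(16, 2): d=(8,0) top-left  bias=+0
    (3,1)@(7, 3): e=[20,4,8] → X
    (4,1)@(9, 3): e=[12,12,8] → X
    (5,1)@(11, 3): e=[4,20,8] → X
    (6,1)@(13, 3): e=[-4,28,8] → .
    (1,2)@(3, 5): e=[4,4,24] → X
    (2,2)@(5, 5): e=[-4,12,24] → .
    (3,2)@(7, 5): e=[-12,20,24] → .
    (4,2)@(9, 5): e=[-20,28,24] → .
    (5,2)@(11, 5): e=[-28,36,24] → .
    (1,3)@(3, 7): e=[-28,20,40] → .
  covered (4 px):
    . . . . . . . . . . .
    . . . X X X . . . . .
    . X . . . . . . . . .
    . . . . . . . . . . .
    . . . . . . . . . . .
    . . . . . . . . . . .
T4:
  2·area = 88  (B↔C swapped to make it positive)
  edge (12, 12)→(0, 4): d=(-12,-8) top-left  bias=+0
  edge (0, 4)→(8, 2): d=(8,-2) top-left  bias=+0
  edge (8, 2)→(12, 12): d=(4,10) right/bottom  bias=-1
    (2,1)@(5, 3): e=[52,2,34] → X
    (3,1)@(7, 3): e=[68,6,14] → X
    (4,1)@(9, 3): e=[84,10,-6] → .
    (1,2)@(3, 5): e=[12,14,62] → X
    (4,2)@(9, 5): e=[60,26,2] → X
    (5,2)@(11, 5): e=[76,30,-18] → .
    (1,3)@(3, 7): e=[-12,30,70] → .
    (2,3)@(5, 7): e=[4,34,50] → X
    (5,3)@(11, 7): e=[52,46,-10] → .
    (2,4)@(5, 9): e=[-20,50,58] → .
    (3,4)@(7, 9): e=[-4,54,38] → .
    (4,4)@(9, 9): e=[12,58,18] → X
  covered (11 px):
    . . . . . . . . . . .
    . . X X . . . . . . .
    . X X X X . . . . . .
    . . X X X . . . . . .
    . . . . X . . . . . .
    . . . . . X . . . . .

Result: [8,20,4]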